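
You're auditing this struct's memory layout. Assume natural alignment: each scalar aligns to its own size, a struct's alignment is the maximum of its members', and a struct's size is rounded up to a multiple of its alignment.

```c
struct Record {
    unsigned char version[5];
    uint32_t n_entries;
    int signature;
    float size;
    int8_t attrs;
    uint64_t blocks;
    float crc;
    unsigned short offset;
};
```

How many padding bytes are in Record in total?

8

@0: version [5B, align 1] → 5
+3 pad (align 4)
@8: n_entries [4B, align 4] → 12
@12: signature [4B, align 4] → 16
@16: size [4B, align 4] → 20
@20: attrs [1B, align 1] → 21
+3 pad (align 8)
@24: blocks [8B, align 8] → 32
@32: crc [4B, align 4] → 36
@36: offset [2B, align 2] → 38
+2 tail pad (align 8)
size 40, align 8
data bytes 32, size 40 → padding 8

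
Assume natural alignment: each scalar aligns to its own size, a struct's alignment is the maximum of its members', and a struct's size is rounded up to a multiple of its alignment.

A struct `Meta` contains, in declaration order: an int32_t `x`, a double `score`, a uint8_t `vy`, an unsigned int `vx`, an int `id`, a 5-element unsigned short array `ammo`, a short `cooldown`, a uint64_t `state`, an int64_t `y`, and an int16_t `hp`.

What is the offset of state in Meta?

40

0..4  x  (4B, 4-aligned)
4..8  -- padding (4B)
8..16  score  (8B, 8-aligned)
16..17  vy  (1B, 1-aligned)
17..20  -- padding (3B)
20..24  vx  (4B, 4-aligned)
24..28  id  (4B, 4-aligned)
28..38  ammo  (10B, 2-aligned)
38..40  cooldown  (2B, 2-aligned)
40..48  state  (8B, 8-aligned)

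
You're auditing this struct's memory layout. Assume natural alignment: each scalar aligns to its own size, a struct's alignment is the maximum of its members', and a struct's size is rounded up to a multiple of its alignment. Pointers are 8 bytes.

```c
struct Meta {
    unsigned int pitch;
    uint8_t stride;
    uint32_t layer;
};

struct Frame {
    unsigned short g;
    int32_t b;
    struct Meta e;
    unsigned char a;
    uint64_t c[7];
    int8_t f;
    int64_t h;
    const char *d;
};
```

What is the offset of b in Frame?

Meta: @0: pitch [4B, align 4] → 4; @4: stride [1B, align 1] → 5; +3 pad (align 4); @8: layer [4B, align 4] → 12; size 12, align 4
@0: g [2B, align 2] → 2
+2 pad (align 4)
@4: b [4B, align 4] → 8

4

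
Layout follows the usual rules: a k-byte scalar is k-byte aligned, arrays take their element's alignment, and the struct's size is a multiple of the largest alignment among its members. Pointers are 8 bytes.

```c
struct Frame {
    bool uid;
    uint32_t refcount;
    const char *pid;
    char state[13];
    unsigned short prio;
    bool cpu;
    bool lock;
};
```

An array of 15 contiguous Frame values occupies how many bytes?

600

0..1  uid  (1B, 1-aligned)
1..4  -- padding (3B)
4..8  refcount  (4B, 4-aligned)
8..16  pid  (8B, 8-aligned)
16..29  state  (13B, 1-aligned)
29..30  -- padding (1B)
30..32  prio  (2B, 2-aligned)
32..33  cpu  (1B, 1-aligned)
33..34  lock  (1B, 1-aligned)
34..40  -- tail padding (6B)
sizeof = 40, alignof = 8
array of 15: 15 × 40 = 600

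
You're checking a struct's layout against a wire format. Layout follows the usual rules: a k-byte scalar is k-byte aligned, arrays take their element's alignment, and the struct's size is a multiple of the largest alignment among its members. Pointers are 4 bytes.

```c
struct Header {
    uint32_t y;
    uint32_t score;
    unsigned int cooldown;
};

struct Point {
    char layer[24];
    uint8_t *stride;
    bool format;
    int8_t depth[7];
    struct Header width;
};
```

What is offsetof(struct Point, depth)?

29

Header: y at 0 (size 4, align 4) → ends 4; score at 4 (size 4, align 4) → ends 8; cooldown at 8 (size 4, align 4) → ends 12; total 12 bytes, alignment 4
layer at 0 (size 24, align 1) → ends 24
stride at 24 (size 4, align 4) → ends 28
format at 28 (size 1, align 1) → ends 29
depth at 29 (size 7, align 1) → ends 36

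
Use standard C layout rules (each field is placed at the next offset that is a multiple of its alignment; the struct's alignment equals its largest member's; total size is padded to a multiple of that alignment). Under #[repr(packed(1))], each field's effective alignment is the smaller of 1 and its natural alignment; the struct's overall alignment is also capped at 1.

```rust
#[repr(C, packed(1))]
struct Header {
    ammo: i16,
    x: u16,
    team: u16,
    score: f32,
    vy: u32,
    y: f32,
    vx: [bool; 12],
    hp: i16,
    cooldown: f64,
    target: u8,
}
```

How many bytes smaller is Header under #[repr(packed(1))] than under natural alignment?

15

natural layout:
  0..2  ammo  (2B, 2-aligned)
  2..4  x  (2B, 2-aligned)
  4..6  team  (2B, 2-aligned)
  6..8  -- padding (2B)
  8..12  score  (4B, 4-aligned)
  12..16  vy  (4B, 4-aligned)
  16..20  y  (4B, 4-aligned)
  20..32  vx  (12B, 1-aligned)
  32..34  hp  (2B, 2-aligned)
  34..40  -- padding (6B)
  40..48  cooldown  (8B, 8-aligned)
  48..49  target  (1B, 1-aligned)
  49..56  -- tail padding (7B)
  sizeof = 56, alignof = 8
packed(1) layout:
  0..2  ammo  (2B, 1-aligned)
  2..4  x  (2B, 1-aligned)
  4..6  team  (2B, 1-aligned)
  6..10  score  (4B, 1-aligned)
  10..14  vy  (4B, 1-aligned)
  14..18  y  (4B, 1-aligned)
  18..30  vx  (12B, 1-aligned)
  30..32  hp  (2B, 1-aligned)
  32..40  cooldown  (8B, 1-aligned)
  40..41  target  (1B, 1-aligned)
  sizeof = 41, alignof = 1
56 − 41 = 15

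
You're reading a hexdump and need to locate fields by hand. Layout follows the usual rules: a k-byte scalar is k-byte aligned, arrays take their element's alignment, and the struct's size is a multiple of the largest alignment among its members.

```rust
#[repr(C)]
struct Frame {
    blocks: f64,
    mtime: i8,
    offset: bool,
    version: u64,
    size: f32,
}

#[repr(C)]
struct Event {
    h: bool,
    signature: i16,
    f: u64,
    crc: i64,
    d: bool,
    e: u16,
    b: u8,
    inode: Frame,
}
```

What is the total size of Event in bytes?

64 bytes

Frame: blocks at 0 (size 8, align 8) → ends 8; mtime at 8 (size 1, align 1) → ends 9; offset at 9 (size 1, align 1) → ends 10; pad 6 to align 8 for version; version at 16 (size 8, align 8) → ends 24; size at 24 (size 4, align 4) → ends 28; tail pad 4 to reach multiple of 8; total 32 bytes, alignment 8
h at 0 (size 1, align 1) → ends 1
pad 1 to align 2 for signature
signature at 2 (size 2, align 2) → ends 4
pad 4 to align 8 for f
f at 8 (size 8, align 8) → ends 16
crc at 16 (size 8, align 8) → ends 24
d at 24 (size 1, align 1) → ends 25
pad 1 to align 2 for e
e at 26 (size 2, align 2) → ends 28
b at 28 (size 1, align 1) → ends 29
pad 3 to align 8 for inode
inode at 32 (size 32, align 8) → ends 64
total 64 bytes, alignment 8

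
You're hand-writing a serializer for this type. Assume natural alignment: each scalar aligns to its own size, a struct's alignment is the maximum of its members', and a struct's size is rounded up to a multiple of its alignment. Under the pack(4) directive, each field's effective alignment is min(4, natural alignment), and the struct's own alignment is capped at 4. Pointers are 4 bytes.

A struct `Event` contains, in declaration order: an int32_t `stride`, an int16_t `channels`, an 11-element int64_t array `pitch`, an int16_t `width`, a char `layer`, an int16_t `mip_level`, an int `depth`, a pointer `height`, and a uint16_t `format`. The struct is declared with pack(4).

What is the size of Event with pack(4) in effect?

116

stride at 0 (size 4, align 4) → ends 4
channels at 4 (size 2, align 2) → ends 6
pad 2 to align 4 for pitch
pitch at 8 (size 88, align 4) → ends 96
width at 96 (size 2, align 2) → ends 98
layer at 98 (size 1, align 1) → ends 99
pad 1 to align 2 for mip_level
mip_level at 100 (size 2, align 2) → ends 102
pad 2 to align 4 for depth
depth at 104 (size 4, align 4) → ends 108
height at 108 (size 4, align 4) → ends 112
format at 112 (size 2, align 2) → ends 114
tail pad 2 to reach multiple of 4
total 116 bytes, alignment 4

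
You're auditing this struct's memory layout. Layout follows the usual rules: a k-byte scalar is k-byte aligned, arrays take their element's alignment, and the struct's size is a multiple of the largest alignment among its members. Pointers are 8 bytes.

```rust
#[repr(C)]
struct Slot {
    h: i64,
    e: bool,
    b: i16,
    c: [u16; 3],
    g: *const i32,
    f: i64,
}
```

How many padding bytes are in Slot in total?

0..8  h  (8B, 8-aligned)
8..9  e  (1B, 1-aligned)
9..10  -- padding (1B)
10..12  b  (2B, 2-aligned)
12..18  c  (6B, 2-aligned)
18..24  -- padding (6B)
24..32  g  (8B, 8-aligned)
32..40  f  (8B, 8-aligned)
sizeof = 40, alignof = 8
data bytes 33, size 40 → padding 7

7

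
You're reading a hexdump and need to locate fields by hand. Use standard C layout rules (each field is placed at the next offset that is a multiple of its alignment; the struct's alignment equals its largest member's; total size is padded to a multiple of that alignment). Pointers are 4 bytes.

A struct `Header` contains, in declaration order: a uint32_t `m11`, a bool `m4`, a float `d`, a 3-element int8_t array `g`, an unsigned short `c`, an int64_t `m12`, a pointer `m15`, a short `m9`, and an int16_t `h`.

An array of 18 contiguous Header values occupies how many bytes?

720

0..4  m11  (4B, 4-aligned)
4..5  m4  (1B, 1-aligned)
5..8  -- padding (3B)
8..12  d  (4B, 4-aligned)
12..15  g  (3B, 1-aligned)
15..16  -- padding (1B)
16..18  c  (2B, 2-aligned)
18..24  -- padding (6B)
24..32  m12  (8B, 8-aligned)
32..36  m15  (4B, 4-aligned)
36..38  m9  (2B, 2-aligned)
38..40  h  (2B, 2-aligned)
sizeof = 40, alignof = 8
array of 18: 18 × 40 = 720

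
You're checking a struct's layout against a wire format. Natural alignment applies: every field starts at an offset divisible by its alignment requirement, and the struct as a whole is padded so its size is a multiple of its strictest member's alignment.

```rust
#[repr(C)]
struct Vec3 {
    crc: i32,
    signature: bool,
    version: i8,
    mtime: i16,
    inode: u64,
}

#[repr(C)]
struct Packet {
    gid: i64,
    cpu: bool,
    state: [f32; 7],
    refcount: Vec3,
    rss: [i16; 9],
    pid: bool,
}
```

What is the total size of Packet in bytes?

80

Vec3: @0: crc [4B, align 4] → 4; @4: signature [1B, align 1] → 5; @5: version [1B, align 1] → 6; @6: mtime [2B, align 2] → 8; @8: inode [8B, align 8] → 16; size 16, align 8
@0: gid [8B, align 8] → 8
@8: cpu [1B, align 1] → 9
+3 pad (align 4)
@12: state [28B, align 4] → 40
@40: refcount [16B, align 8] → 56
@56: rss [18B, align 2] → 74
@74: pid [1B, align 1] → 75
+5 tail pad (align 8)
size 80, align 8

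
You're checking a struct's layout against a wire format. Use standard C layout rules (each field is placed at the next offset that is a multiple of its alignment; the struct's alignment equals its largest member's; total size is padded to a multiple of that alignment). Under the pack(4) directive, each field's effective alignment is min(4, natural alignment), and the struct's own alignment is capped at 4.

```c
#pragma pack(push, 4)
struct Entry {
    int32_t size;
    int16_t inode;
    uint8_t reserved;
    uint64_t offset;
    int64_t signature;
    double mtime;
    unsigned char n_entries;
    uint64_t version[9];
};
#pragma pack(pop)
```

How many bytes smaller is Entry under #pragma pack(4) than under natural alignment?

natural layout:
  0..4  size  (4B, 4-aligned)
  4..6  inode  (2B, 2-aligned)
  6..7  reserved  (1B, 1-aligned)
  7..8  -- padding (1B)
  8..16  offset  (8B, 8-aligned)
  16..24  signature  (8B, 8-aligned)
  24..32  mtime  (8B, 8-aligned)
  32..33  n_entries  (1B, 1-aligned)
  33..40  -- padding (7B)
  40..112  version  (72B, 8-aligned)
  sizeof = 112, alignof = 8
packed(4) layout:
  0..4  size  (4B, 4-aligned)
  4..6  inode  (2B, 2-aligned)
  6..7  reserved  (1B, 1-aligned)
  7..8  -- padding (1B)
  8..16  offset  (8B, 4-aligned)
  16..24  signature  (8B, 4-aligned)
  24..32  mtime  (8B, 4-aligned)
  32..33  n_entries  (1B, 1-aligned)
  33..36  -- padding (3B)
  36..108  version  (72B, 4-aligned)
  sizeof = 108, alignof = 4
112 − 108 = 4

4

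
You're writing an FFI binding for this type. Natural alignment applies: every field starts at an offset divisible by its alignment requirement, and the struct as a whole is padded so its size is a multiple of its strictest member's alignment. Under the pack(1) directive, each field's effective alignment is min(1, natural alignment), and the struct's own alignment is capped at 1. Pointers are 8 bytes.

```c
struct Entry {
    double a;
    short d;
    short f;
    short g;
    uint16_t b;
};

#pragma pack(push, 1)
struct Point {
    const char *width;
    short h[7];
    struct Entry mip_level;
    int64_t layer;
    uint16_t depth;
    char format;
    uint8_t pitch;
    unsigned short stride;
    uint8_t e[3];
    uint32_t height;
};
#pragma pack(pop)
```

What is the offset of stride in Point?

50

Entry: @0: a [8B, align 8] → 8; @8: d [2B, align 2] → 10; @10: f [2B, align 2] → 12; @12: g [2B, align 2] → 14; @14: b [2B, align 2] → 16; size 16, align 8
@0: width [8B, align 1] → 8
@8: h [14B, align 1] → 22
@22: mip_level [16B, align 1] → 38
@38: layer [8B, align 1] → 46
@46: depth [2B, align 1] → 48
@48: format [1B, align 1] → 49
@49: pitch [1B, align 1] → 50
@50: stride [2B, align 1] → 52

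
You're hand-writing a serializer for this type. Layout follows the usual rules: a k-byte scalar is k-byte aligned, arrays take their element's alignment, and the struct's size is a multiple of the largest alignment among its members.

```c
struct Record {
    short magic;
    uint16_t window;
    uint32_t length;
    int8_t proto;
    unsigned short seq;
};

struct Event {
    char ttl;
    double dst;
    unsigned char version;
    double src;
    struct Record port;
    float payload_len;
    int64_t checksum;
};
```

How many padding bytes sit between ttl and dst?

Record: @0: magic [2B, align 2] → 2; @2: window [2B, align 2] → 4; @4: length [4B, align 4] → 8; @8: proto [1B, align 1] → 9; +1 pad (align 2); @10: seq [2B, align 2] → 12; size 12, align 4
@0: ttl [1B, align 1] → 1
+7 pad (align 8)
@8: dst [8B, align 8] → 16

7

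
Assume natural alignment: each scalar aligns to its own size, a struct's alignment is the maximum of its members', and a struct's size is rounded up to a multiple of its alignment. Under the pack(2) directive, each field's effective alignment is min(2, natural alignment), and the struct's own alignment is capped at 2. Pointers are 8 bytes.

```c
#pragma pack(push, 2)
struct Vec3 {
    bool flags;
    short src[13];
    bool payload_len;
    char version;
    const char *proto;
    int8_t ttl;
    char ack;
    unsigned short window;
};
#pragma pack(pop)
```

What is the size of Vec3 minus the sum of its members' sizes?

1

flags at 0 (size 1, align 1) → ends 1
pad 1 to align 2 for src
src at 2 (size 26, align 2) → ends 28
payload_len at 28 (size 1, align 1) → ends 29
version at 29 (size 1, align 1) → ends 30
proto at 30 (size 8, align 2) → ends 38
ttl at 38 (size 1, align 1) → ends 39
ack at 39 (size 1, align 1) → ends 40
window at 40 (size 2, align 2) → ends 42
total 42 bytes, alignment 2
data bytes 41, size 42 → padding 1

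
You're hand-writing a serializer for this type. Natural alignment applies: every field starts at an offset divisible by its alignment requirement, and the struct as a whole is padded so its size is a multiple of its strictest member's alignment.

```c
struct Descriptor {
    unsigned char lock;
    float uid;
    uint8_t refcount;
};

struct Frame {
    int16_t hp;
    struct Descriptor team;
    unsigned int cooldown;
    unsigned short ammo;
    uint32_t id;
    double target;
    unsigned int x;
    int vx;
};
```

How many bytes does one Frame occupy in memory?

Descriptor: 0..1  lock  (1B, 1-aligned); 1..4  -- padding (3B); 4..8  uid  (4B, 4-aligned); 8..9  refcount  (1B, 1-aligned); 9..12  -- tail padding (3B); sizeof = 12, alignof = 4
0..2  hp  (2B, 2-aligned)
2..4  -- padding (2B)
4..16  team  (12B, 4-aligned)
16..20  cooldown  (4B, 4-aligned)
20..22  ammo  (2B, 2-aligned)
22..24  -- padding (2B)
24..28  id  (4B, 4-aligned)
28..32  -- padding (4B)
32..40  target  (8B, 8-aligned)
40..44  x  (4B, 4-aligned)
44..48  vx  (4B, 4-aligned)
sizeof = 48, alignof = 8

48 bytes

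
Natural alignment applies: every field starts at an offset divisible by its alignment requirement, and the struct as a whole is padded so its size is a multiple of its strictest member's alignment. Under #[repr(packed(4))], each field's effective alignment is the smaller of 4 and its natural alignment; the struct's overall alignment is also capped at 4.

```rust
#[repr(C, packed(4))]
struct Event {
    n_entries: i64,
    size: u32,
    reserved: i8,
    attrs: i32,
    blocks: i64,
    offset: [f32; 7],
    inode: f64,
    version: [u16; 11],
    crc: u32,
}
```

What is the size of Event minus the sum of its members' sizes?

5

@0: n_entries [8B, align 4] → 8
@8: size [4B, align 4] → 12
@12: reserved [1B, align 1] → 13
+3 pad (align 4)
@16: attrs [4B, align 4] → 20
@20: blocks [8B, align 4] → 28
@28: offset [28B, align 4] → 56
@56: inode [8B, align 4] → 64
@64: version [22B, align 2] → 86
+2 pad (align 4)
@88: crc [4B, align 4] → 92
size 92, align 4
data bytes 87, size 92 → padding 5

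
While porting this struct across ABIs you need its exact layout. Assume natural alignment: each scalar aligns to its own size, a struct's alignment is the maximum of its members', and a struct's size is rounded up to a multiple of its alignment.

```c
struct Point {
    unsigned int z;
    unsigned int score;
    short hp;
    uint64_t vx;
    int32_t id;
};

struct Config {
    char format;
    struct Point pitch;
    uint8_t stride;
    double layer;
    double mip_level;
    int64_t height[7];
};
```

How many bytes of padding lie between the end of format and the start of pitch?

Point: 0..4  z  (4B, 4-aligned); 4..8  score  (4B, 4-aligned); 8..10  hp  (2B, 2-aligned); 10..16  -- padding (6B); 16..24  vx  (8B, 8-aligned); 24..28  id  (4B, 4-aligned); 28..32  -- tail padding (4B); sizeof = 32, alignof = 8
0..1  format  (1B, 1-aligned)
1..8  -- padding (7B)
8..40  pitch  (32B, 8-aligned)

7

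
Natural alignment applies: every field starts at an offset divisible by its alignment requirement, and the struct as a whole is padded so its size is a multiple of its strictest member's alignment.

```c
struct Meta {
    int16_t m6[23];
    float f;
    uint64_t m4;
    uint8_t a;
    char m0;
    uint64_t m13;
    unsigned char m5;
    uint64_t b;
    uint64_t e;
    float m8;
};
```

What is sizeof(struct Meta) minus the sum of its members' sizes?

m6 at 0 (size 46, align 2) → ends 46
pad 2 to align 4 for f
f at 48 (size 4, align 4) → ends 52
pad 4 to align 8 for m4
m4 at 56 (size 8, align 8) → ends 64
a at 64 (size 1, align 1) → ends 65
m0 at 65 (size 1, align 1) → ends 66
pad 6 to align 8 for m13
m13 at 72 (size 8, align 8) → ends 80
m5 at 80 (size 1, align 1) → ends 81
pad 7 to align 8 for b
b at 88 (size 8, align 8) → ends 96
e at 96 (size 8, align 8) → ends 104
m8 at 104 (size 4, align 4) → ends 108
tail pad 4 to reach multiple of 8
total 112 bytes, alignment 8
data bytes 89, size 112 → padding 23

23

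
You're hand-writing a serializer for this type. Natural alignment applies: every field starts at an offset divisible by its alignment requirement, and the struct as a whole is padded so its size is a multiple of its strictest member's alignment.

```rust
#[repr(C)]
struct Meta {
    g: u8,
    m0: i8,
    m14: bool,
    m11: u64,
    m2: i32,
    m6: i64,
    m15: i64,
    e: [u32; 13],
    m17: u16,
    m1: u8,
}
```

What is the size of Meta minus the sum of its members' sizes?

0..1  g  (1B, 1-aligned)
1..2  m0  (1B, 1-aligned)
2..3  m14  (1B, 1-aligned)
3..8  -- padding (5B)
8..16  m11  (8B, 8-aligned)
16..20  m2  (4B, 4-aligned)
20..24  -- padding (4B)
24..32  m6  (8B, 8-aligned)
32..40  m15  (8B, 8-aligned)
40..92  e  (52B, 4-aligned)
92..94  m17  (2B, 2-aligned)
94..95  m1  (1B, 1-aligned)
95..96  -- tail padding (1B)
sizeof = 96, alignof = 8
data bytes 86, size 96 → padding 10

10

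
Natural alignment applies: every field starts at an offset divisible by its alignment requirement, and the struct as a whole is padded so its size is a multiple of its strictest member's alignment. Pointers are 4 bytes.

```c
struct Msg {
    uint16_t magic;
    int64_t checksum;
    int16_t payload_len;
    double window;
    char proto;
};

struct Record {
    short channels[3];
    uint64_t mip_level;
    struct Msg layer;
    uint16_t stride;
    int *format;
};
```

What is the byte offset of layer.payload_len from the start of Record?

Msg: @0: magic [2B, align 2] → 2; +6 pad (align 8); @8: checksum [8B, align 8] → 16; @16: payload_len [2B, align 2] → 18; +6 pad (align 8); @24: window [8B, align 8] → 32; @32: proto [1B, align 1] → 33; +7 tail pad (align 8); size 40, align 8
@0: channels [6B, align 2] → 6
+2 pad (align 8)
@8: mip_level [8B, align 8] → 16
@16: layer [40B, align 8] → 56
within Msg: payload_len at 16
16 + 16 = 32

32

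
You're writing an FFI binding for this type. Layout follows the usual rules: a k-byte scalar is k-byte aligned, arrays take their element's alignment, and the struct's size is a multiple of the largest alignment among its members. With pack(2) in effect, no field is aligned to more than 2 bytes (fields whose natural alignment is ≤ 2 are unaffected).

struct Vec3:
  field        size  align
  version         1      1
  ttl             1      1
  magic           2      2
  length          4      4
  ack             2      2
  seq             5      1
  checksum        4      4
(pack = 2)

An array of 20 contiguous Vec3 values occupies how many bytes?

version at 0 (size 1, align 1) → ends 1
ttl at 1 (size 1, align 1) → ends 2
magic at 2 (size 2, align 2) → ends 4
length at 4 (size 4, align 2) → ends 8
ack at 8 (size 2, align 2) → ends 10
seq at 10 (size 5, align 1) → ends 15
pad 1 to align 2 for checksum
checksum at 16 (size 4, align 2) → ends 20
total 20 bytes, alignment 2
array of 20: 20 × 20 = 400

400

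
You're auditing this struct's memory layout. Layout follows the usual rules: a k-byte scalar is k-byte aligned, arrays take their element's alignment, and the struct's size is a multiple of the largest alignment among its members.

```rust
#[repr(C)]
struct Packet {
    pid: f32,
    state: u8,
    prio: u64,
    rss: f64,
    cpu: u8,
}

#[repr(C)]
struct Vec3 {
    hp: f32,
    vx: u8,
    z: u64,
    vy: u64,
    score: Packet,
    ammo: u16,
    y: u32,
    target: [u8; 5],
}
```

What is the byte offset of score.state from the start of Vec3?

28

Packet: 0..4  pid  (4B, 4-aligned); 4..5  state  (1B, 1-aligned); 5..8  -- padding (3B); 8..16  prio  (8B, 8-aligned); 16..24  rss  (8B, 8-aligned); 24..25  cpu  (1B, 1-aligned); 25..32  -- tail padding (7B); sizeof = 32, alignof = 8
0..4  hp  (4B, 4-aligned)
4..5  vx  (1B, 1-aligned)
5..8  -- padding (3B)
8..16  z  (8B, 8-aligned)
16..24  vy  (8B, 8-aligned)
24..56  score  (32B, 8-aligned)
within Packet: state at 4
24 + 4 = 28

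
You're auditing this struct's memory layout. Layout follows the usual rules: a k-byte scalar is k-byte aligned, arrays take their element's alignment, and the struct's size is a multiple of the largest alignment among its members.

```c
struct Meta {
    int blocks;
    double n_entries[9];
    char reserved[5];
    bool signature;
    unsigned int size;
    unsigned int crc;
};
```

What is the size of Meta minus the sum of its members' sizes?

6

0..4  blocks  (4B, 4-aligned)
4..8  -- padding (4B)
8..80  n_entries  (72B, 8-aligned)
80..85  reserved  (5B, 1-aligned)
85..86  signature  (1B, 1-aligned)
86..88  -- padding (2B)
88..92  size  (4B, 4-aligned)
92..96  crc  (4B, 4-aligned)
sizeof = 96, alignof = 8
data bytes 90, size 96 → padding 6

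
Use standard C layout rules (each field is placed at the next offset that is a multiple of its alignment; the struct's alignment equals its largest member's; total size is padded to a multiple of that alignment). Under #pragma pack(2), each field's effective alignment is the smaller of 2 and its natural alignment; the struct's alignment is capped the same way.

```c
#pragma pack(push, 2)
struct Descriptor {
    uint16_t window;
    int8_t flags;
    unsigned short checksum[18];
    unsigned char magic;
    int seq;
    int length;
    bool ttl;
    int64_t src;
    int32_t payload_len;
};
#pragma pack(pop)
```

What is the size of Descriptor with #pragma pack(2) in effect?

64

@0: window [2B, align 2] → 2
@2: flags [1B, align 1] → 3
+1 pad (align 2)
@4: checksum [36B, align 2] → 40
@40: magic [1B, align 1] → 41
+1 pad (align 2)
@42: seq [4B, align 2] → 46
@46: length [4B, align 2] → 50
@50: ttl [1B, align 1] → 51
+1 pad (align 2)
@52: src [8B, align 2] → 60
@60: payload_len [4B, align 2] → 64
size 64, align 2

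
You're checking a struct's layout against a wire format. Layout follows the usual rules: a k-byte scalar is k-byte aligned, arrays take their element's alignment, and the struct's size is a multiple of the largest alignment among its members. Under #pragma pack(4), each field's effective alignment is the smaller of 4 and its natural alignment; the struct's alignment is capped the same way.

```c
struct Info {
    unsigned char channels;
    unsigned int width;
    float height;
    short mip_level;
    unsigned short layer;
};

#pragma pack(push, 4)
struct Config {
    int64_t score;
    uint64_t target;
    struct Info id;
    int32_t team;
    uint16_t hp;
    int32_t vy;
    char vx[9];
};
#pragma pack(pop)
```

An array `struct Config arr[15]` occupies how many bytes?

840

Info: 0..1  channels  (1B, 1-aligned); 1..4  -- padding (3B); 4..8  width  (4B, 4-aligned); 8..12  height  (4B, 4-aligned); 12..14  mip_level  (2B, 2-aligned); 14..16  layer  (2B, 2-aligned); sizeof = 16, alignof = 4
0..8  score  (8B, 4-aligned)
8..16  target  (8B, 4-aligned)
16..32  id  (16B, 4-aligned)
32..36  team  (4B, 4-aligned)
36..38  hp  (2B, 2-aligned)
38..40  -- padding (2B)
40..44  vy  (4B, 4-aligned)
44..53  vx  (9B, 1-aligned)
53..56  -- tail padding (3B)
sizeof = 56, alignof = 4
array of 15: 15 × 56 = 840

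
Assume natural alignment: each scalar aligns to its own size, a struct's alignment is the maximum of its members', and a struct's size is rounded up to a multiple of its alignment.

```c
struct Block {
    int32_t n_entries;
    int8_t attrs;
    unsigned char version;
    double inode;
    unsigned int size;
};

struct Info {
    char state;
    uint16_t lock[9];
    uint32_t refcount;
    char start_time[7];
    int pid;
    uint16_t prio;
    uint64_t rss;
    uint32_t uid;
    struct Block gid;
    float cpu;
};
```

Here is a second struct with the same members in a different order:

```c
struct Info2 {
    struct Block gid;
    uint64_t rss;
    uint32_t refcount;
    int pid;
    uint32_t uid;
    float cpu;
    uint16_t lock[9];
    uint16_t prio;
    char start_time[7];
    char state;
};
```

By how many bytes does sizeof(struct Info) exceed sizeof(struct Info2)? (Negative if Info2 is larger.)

Block: 0..4  n_entries  (4B, 4-aligned); 4..5  attrs  (1B, 1-aligned); 5..6  version  (1B, 1-aligned); 6..8  -- padding (2B); 8..16  inode  (8B, 8-aligned); 16..20  size  (4B, 4-aligned); 20..24  -- tail padding (4B); sizeof = 24, alignof = 8
0..1  state  (1B, 1-aligned)
1..2  -- padding (1B)
2..20  lock  (18B, 2-aligned)
20..24  refcount  (4B, 4-aligned)
24..31  start_time  (7B, 1-aligned)
31..32  -- padding (1B)
32..36  pid  (4B, 4-aligned)
36..38  prio  (2B, 2-aligned)
38..40  -- padding (2B)
40..48  rss  (8B, 8-aligned)
48..52  uid  (4B, 4-aligned)
52..56  -- padding (4B)
56..80  gid  (24B, 8-aligned)
80..84  cpu  (4B, 4-aligned)
84..88  -- tail padding (4B)
sizeof = 88, alignof = 8
— Info2 —
0..24  gid  (24B, 8-aligned)
24..32  rss  (8B, 8-aligned)
32..36  refcount  (4B, 4-aligned)
36..40  pid  (4B, 4-aligned)
40..44  uid  (4B, 4-aligned)
44..48  cpu  (4B, 4-aligned)
48..66  lock  (18B, 2-aligned)
66..68  prio  (2B, 2-aligned)
68..75  start_time  (7B, 1-aligned)
75..76  state  (1B, 1-aligned)
76..80  -- tail padding (4B)
sizeof = 80, alignof = 8
88 − 80 = 8

8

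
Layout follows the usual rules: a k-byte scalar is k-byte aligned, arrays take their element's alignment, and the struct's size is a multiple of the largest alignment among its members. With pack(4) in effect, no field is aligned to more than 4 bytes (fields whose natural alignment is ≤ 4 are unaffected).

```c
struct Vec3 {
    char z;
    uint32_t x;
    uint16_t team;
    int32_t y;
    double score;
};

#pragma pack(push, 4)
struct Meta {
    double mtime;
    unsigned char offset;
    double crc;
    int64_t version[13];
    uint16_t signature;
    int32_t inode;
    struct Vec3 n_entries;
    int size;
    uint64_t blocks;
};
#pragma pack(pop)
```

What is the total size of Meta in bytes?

168

Vec3: @0: z [1B, align 1] → 1; +3 pad (align 4); @4: x [4B, align 4] → 8; @8: team [2B, align 2] → 10; +2 pad (align 4); @12: y [4B, align 4] → 16; @16: score [8B, align 8] → 24; size 24, align 8
@0: mtime [8B, align 4] → 8
@8: offset [1B, align 1] → 9
+3 pad (align 4)
@12: crc [8B, align 4] → 20
@20: version [104B, align 4] → 124
@124: signature [2B, align 2] → 126
+2 pad (align 4)
@128: inode [4B, align 4] → 132
@132: n_entries [24B, align 4] → 156
@156: size [4B, align 4] → 160
@160: blocks [8B, align 4] → 168
size 168, align 4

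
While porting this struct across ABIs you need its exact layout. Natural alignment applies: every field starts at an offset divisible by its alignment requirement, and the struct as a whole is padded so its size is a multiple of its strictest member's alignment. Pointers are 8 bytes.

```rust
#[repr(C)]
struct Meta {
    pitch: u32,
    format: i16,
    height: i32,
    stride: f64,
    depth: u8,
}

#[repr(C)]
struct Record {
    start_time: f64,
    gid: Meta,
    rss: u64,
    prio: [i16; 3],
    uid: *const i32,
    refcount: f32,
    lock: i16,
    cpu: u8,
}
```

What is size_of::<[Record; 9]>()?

648

Meta: 0..4  pitch  (4B, 4-aligned); 4..6  format  (2B, 2-aligned); 6..8  -- padding (2B); 8..12  height  (4B, 4-aligned); 12..16  -- padding (4B); 16..24  stride  (8B, 8-aligned); 24..25  depth  (1B, 1-aligned); 25..32  -- tail padding (7B); sizeof = 32, alignof = 8
0..8  start_time  (8B, 8-aligned)
8..40  gid  (32B, 8-aligned)
40..48  rss  (8B, 8-aligned)
48..54  prio  (6B, 2-aligned)
54..56  -- padding (2B)
56..64  uid  (8B, 8-aligned)
64..68  refcount  (4B, 4-aligned)
68..70  lock  (2B, 2-aligned)
70..71  cpu  (1B, 1-aligned)
71..72  -- tail padding (1B)
sizeof = 72, alignof = 8
array of 9: 9 × 72 = 648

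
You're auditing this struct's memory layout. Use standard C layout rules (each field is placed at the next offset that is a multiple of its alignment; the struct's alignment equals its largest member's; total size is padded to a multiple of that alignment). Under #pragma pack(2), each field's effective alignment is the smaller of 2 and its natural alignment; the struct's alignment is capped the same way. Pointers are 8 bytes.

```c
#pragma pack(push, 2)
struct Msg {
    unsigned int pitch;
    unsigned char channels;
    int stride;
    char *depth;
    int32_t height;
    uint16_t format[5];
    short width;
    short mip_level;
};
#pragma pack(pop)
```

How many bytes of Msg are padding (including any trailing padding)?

pitch at 0 (size 4, align 2) → ends 4
channels at 4 (size 1, align 1) → ends 5
pad 1 to align 2 for stride
stride at 6 (size 4, align 2) → ends 10
depth at 10 (size 8, align 2) → ends 18
height at 18 (size 4, align 2) → ends 22
format at 22 (size 10, align 2) → ends 32
width at 32 (size 2, align 2) → ends 34
mip_level at 34 (size 2, align 2) → ends 36
total 36 bytes, alignment 2
data bytes 35, size 36 → padding 1

1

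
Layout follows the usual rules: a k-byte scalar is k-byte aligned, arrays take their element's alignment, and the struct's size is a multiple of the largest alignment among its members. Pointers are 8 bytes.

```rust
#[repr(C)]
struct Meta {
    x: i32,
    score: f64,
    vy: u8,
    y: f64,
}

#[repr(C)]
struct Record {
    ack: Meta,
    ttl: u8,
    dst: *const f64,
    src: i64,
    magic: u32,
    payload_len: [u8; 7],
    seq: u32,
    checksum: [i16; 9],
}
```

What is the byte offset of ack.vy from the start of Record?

16

Meta: @0: x [4B, align 4] → 4; +4 pad (align 8); @8: score [8B, align 8] → 16; @16: vy [1B, align 1] → 17; +7 pad (align 8); @24: y [8B, align 8] → 32; size 32, align 8
@0: ack [32B, align 8] → 32
within Meta: vy at 16
0 + 16 = 16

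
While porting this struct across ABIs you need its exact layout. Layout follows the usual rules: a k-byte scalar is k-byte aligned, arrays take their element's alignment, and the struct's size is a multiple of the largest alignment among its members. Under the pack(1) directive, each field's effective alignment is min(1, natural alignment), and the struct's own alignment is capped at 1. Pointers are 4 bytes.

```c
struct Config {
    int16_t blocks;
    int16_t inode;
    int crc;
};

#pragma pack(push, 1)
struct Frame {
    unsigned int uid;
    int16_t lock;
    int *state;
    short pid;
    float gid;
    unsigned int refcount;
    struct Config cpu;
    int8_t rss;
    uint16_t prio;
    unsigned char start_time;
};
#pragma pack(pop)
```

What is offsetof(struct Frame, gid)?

12

Config: blocks at 0 (size 2, align 2) → ends 2; inode at 2 (size 2, align 2) → ends 4; crc at 4 (size 4, align 4) → ends 8; total 8 bytes, alignment 4
uid at 0 (size 4, align 1) → ends 4
lock at 4 (size 2, align 1) → ends 6
state at 6 (size 4, align 1) → ends 10
pid at 10 (size 2, align 1) → ends 12
gid at 12 (size 4, align 1) → ends 16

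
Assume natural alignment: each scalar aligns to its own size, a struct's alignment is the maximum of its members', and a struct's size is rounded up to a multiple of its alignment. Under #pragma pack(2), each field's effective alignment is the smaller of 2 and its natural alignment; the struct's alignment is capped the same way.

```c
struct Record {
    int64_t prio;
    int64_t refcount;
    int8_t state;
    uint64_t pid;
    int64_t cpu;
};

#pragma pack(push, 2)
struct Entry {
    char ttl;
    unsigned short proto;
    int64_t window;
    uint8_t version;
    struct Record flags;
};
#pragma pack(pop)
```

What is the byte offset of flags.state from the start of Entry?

Record: prio at 0 (size 8, align 8) → ends 8; refcount at 8 (size 8, align 8) → ends 16; state at 16 (size 1, align 1) → ends 17; pad 7 to align 8 for pid; pid at 24 (size 8, align 8) → ends 32; cpu at 32 (size 8, align 8) → ends 40; total 40 bytes, alignment 8
ttl at 0 (size 1, align 1) → ends 1
pad 1 to align 2 for proto
proto at 2 (size 2, align 2) → ends 4
window at 4 (size 8, align 2) → ends 12
version at 12 (size 1, align 1) → ends 13
pad 1 to align 2 for flags
flags at 14 (size 40, align 2) → ends 54
within Record: state at 16
14 + 16 = 30

30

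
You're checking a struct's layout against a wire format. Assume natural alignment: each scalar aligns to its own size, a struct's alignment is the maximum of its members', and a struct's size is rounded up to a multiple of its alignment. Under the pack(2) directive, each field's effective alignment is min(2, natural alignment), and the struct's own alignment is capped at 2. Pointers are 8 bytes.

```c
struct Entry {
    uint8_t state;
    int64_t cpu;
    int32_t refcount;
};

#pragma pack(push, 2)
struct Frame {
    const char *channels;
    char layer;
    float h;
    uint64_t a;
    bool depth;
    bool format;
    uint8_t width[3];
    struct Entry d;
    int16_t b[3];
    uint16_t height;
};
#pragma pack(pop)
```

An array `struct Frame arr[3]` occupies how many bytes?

180

Entry: state at 0 (size 1, align 1) → ends 1; pad 7 to align 8 for cpu; cpu at 8 (size 8, align 8) → ends 16; refcount at 16 (size 4, align 4) → ends 20; tail pad 4 to reach multiple of 8; total 24 bytes, alignment 8
channels at 0 (size 8, align 2) → ends 8
layer at 8 (size 1, align 1) → ends 9
pad 1 to align 2 for h
h at 10 (size 4, align 2) → ends 14
a at 14 (size 8, align 2) → ends 22
depth at 22 (size 1, align 1) → ends 23
format at 23 (size 1, align 1) → ends 24
width at 24 (size 3, align 1) → ends 27
pad 1 to align 2 for d
d at 28 (size 24, align 2) → ends 52
b at 52 (size 6, align 2) → ends 58
height at 58 (size 2, align 2) → ends 60
total 60 bytes, alignment 2
array of 3: 3 × 60 = 180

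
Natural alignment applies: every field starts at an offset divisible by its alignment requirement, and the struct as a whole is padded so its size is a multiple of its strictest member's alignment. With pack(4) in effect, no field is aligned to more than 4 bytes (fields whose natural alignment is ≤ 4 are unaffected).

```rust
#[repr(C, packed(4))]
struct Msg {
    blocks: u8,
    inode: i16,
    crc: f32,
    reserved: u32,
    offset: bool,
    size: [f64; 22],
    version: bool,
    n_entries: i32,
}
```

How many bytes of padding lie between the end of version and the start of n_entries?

0..1  blocks  (1B, 1-aligned)
1..2  -- padding (1B)
2..4  inode  (2B, 2-aligned)
4..8  crc  (4B, 4-aligned)
8..12  reserved  (4B, 4-aligned)
12..13  offset  (1B, 1-aligned)
13..16  -- padding (3B)
16..192  size  (176B, 4-aligned)
192..193  version  (1B, 1-aligned)
193..196  -- padding (3B)
196..200  n_entries  (4B, 4-aligned)

3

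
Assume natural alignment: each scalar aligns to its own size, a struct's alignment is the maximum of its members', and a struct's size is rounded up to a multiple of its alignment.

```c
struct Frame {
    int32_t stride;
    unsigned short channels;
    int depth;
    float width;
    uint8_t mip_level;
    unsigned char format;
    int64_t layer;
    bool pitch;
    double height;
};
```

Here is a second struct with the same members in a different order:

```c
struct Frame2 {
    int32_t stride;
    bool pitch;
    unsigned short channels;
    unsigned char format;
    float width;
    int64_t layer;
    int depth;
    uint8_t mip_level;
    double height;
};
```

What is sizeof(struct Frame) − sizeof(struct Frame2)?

stride at 0 (size 4, align 4) → ends 4
channels at 4 (size 2, align 2) → ends 6
pad 2 to align 4 for depth
depth at 8 (size 4, align 4) → ends 12
width at 12 (size 4, align 4) → ends 16
mip_level at 16 (size 1, align 1) → ends 17
format at 17 (size 1, align 1) → ends 18
pad 6 to align 8 for layer
layer at 24 (size 8, align 8) → ends 32
pitch at 32 (size 1, align 1) → ends 33
pad 7 to align 8 for height
height at 40 (size 8, align 8) → ends 48
total 48 bytes, alignment 8
— Frame2 —
stride at 0 (size 4, align 4) → ends 4
pitch at 4 (size 1, align 1) → ends 5
pad 1 to align 2 for channels
channels at 6 (size 2, align 2) → ends 8
format at 8 (size 1, align 1) → ends 9
pad 3 to align 4 for width
width at 12 (size 4, align 4) → ends 16
layer at 16 (size 8, align 8) → ends 24
depth at 24 (size 4, align 4) → ends 28
mip_level at 28 (size 1, align 1) → ends 29
pad 3 to align 8 for height
height at 32 (size 8, align 8) → ends 40
total 40 bytes, alignment 8
48 − 40 = 8

8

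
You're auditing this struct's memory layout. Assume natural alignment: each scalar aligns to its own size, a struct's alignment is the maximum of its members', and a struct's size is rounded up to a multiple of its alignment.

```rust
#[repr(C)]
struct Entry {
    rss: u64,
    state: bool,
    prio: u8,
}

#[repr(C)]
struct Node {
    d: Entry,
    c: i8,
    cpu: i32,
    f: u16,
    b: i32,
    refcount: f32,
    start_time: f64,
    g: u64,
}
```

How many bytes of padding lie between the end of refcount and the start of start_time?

Entry: 0..8  rss  (8B, 8-aligned); 8..9  state  (1B, 1-aligned); 9..10  prio  (1B, 1-aligned); 10..16  -- tail padding (6B); sizeof = 16, alignof = 8
0..16  d  (16B, 8-aligned)
16..17  c  (1B, 1-aligned)
17..20  -- padding (3B)
20..24  cpu  (4B, 4-aligned)
24..26  f  (2B, 2-aligned)
26..28  -- padding (2B)
28..32  b  (4B, 4-aligned)
32..36  refcount  (4B, 4-aligned)
36..40  -- padding (4B)
40..48  start_time  (8B, 8-aligned)

4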